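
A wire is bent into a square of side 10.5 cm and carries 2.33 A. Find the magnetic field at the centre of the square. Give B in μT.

B ≈ 25.1 μT

Each side is a finite straight segment at perpendicular distance d = a/(2 tan(π/4)) = 0.0525 m from the centre, with end-angles ±π/4.
One side contributes B₁ = (μ₀I/4πd)·2 sin(π/4) = 6.28×10⁻⁶ T.
All 4 sides add in the same direction: B = 4 × 6.28×10⁻⁶ = 2.51×10⁻⁵ T.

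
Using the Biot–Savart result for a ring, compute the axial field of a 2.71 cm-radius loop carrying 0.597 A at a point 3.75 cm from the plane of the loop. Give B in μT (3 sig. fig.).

On the axis of a circular loop, B = μ₀IR² / [2(R²+z²)^(3/2)].
R² + z² = (0.0271)² + (0.0375)² = 0.002141 m², and (R²+z²)^(3/2) = 9.90×10⁻⁵ m³.
B = (4π×10⁻⁷ × 0.597 × 0.0007344) / (2 × 9.90×10⁻⁵) = 2.78×10⁻⁶ T.

B ≈ 2.78 μT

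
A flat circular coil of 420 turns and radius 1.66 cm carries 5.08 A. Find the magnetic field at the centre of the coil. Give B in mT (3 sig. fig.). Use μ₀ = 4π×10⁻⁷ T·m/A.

For an N-turn flat coil, B = Nμ₀I/(2R) with R = 0.0166 m.
B = 420 × 1.92×10⁻⁴ T = 8.08×10⁻² T.

B ≈ 80.8 mT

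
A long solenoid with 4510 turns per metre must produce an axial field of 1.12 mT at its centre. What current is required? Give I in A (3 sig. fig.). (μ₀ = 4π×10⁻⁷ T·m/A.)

Inside a long solenoid B = μ₀nI with n = 4510 m⁻¹, so I = B/(μ₀n).
I = 1.12×10⁻³ / (4π×10⁻⁷ × 4510) = 0.198 A.

I ≈ 0.198 A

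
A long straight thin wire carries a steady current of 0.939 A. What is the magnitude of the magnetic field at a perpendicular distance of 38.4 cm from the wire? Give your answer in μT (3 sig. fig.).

B ≈ 0.489 μT

For an infinitely long straight wire, B = μ₀I/(2πd).
B = (4π×10⁻⁷ × 0.939) / (2π × 0.384) = 4.89×10⁻⁷ T.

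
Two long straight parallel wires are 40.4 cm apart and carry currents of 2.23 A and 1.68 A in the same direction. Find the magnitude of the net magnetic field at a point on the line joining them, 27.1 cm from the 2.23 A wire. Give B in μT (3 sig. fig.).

Each long wire gives B = μ₀I/(2πd). Distances are d₁ = 0.271 m and d₂ = 0.133 m.
B₁ = 1.65×10⁻⁶ T, B₂ = 2.53×10⁻⁶ T.
Between parallel currents the two contributions point in opposite directions, so they subtract. B = |B₁ − B₂| = |1.65×10⁻⁶ − 2.53×10⁻⁶| = 8.81×10⁻⁷ T.

B ≈ 0.881 μT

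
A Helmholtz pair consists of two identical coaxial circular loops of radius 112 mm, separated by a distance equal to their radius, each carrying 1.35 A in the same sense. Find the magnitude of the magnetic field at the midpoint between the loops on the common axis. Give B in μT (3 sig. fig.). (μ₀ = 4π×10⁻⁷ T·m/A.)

B ≈ 10.8 μT

Each loop contributes B = μ₀IR²/[2(R²+z²)^(3/2)] on the axis, with z measured from that loop.
Loop 1 (z = 0.056 m): B₁ = 5.42×10⁻⁶ T. Loop 2 (z = 0.056 m): B₂ = 5.42×10⁻⁶ T.
The fields add: B = B₁ + B₂ = 1.08×10⁻⁵ T.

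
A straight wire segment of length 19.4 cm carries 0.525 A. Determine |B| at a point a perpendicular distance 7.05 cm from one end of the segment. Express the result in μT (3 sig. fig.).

For a finite straight segment, B = (μ₀I/4πd)(sinθ₁ + sinθ₂), where θ₁, θ₂ are the angles from the perpendicular to each end.
The perpendicular foot is at one end, so the two end-offsets along the wire are 0 and L = 0.194 m.
sinθ₁ = 0/√(0²+0.0705²) = 0.0000; sinθ₂ = 0.194/√(0.194²+0.0705²) = 0.9399.
B = (4π×10⁻⁷ × 0.525) / (4π × 0.0705) × (0.0000 + 0.9399) = 7.00×10⁻⁷ T.

B ≈ 0.700 μT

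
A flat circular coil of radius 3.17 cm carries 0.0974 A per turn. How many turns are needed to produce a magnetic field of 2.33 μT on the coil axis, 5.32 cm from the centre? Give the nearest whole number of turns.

For an N-turn coil, B = Nμ₀IR²/[2(R²+z²)^(3/2)]. A single turn gives B₁ = 2.59×10⁻⁷ T with R = 0.0317 m, z = 0.0532 m.
N = B/B₁ = 2.33×10⁻⁶ / 2.59×10⁻⁷ = 9.00.

N = 9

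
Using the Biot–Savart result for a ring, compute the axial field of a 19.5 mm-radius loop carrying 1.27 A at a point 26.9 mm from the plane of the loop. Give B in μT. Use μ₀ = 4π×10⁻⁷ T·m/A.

B ≈ 8.27 μT

On the axis of a circular loop, B = μ₀IR² / [2(R²+z²)^(3/2)].
R² + z² = (0.0195)² + (0.0269)² = 0.001104 m², and (R²+z²)^(3/2) = 3.67×10⁻⁵ m³.
B = (4π×10⁻⁷ × 1.27 × 0.0003802) / (2 × 3.67×10⁻⁵) = 8.27×10⁻⁶ T.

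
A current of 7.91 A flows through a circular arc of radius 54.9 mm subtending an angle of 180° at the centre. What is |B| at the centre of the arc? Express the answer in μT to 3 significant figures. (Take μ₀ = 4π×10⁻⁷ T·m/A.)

B ≈ 45.3 μT

The Biot–Savart field of a circular arc at its centre is B = μ₀Iφ/(4πR), with φ = 3.142 rad.
B = (4π×10⁻⁷ × 7.91 × 3.142) / (4π × 0.0549) = 4.53×10⁻⁵ T.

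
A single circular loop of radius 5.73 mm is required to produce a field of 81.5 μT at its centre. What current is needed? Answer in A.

I ≈ 0.743 A

At the centre of a circular loop B = μ₀I/(2R), so I = 2RB/μ₀.
With R = 0.00573 m, I = 2 × 0.00573 × 8.15×10⁻⁵ / (4π×10⁻⁷) = 0.743 A.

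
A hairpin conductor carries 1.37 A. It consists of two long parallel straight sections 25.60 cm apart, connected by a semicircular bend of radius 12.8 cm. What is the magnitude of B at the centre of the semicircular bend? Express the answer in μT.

B ≈ 5.50 μT

The semicircular arc contributes B_arc = μ₀I·π/(4πR) = μ₀I/(4R) = 3.36×10⁻⁶ T.
Each semi-infinite lead is at perpendicular distance R = 0.128 m from the centre, with the perpendicular foot at its near end, so it contributes μ₀I/(4πR); both point the same way, together 2.14×10⁻⁶ T.
Arc and leads all point the same direction: B = 3.36×10⁻⁶ + 2.14×10⁻⁶ = 5.50×10⁻⁶ T.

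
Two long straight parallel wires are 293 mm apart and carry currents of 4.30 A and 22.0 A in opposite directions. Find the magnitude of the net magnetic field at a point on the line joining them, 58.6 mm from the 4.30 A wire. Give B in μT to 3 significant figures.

Each long wire gives B = μ₀I/(2πd). Distances are d₁ = 0.0586 m and d₂ = 0.2344 m.
B₁ = 1.47×10⁻⁵ T, B₂ = 1.88×10⁻⁵ T.
Between antiparallel currents both contributions point the same way, so they add. B = B₁ + B₂ = 1.47×10⁻⁵ + 1.88×10⁻⁵ = 3.34×10⁻⁵ T.

B ≈ 33.4 μT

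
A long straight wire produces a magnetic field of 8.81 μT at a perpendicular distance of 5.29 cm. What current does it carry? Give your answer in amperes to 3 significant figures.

For a long straight wire B = μ₀I/(2πd), so I = 2πdB/μ₀.
I = 2π × 0.0529 × 8.81×10⁻⁶ / (4π×10⁻⁷) = 2.33 A.

I ≈ 2.33 A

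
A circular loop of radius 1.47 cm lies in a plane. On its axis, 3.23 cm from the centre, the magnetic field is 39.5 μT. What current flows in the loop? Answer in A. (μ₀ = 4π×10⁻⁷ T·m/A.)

On the axis of a loop, B = μ₀IR²/[2(R²+z²)^(3/2)], so I = 2B(R²+z²)^(3/2)/(μ₀R²).
R² + z² = 0.0002161 + 0.001043 = 0.001259 m²; raised to 3/2 gives 4.47×10⁻⁵ m³.
I = 2 × 3.95×10⁻⁵ × 4.47×10⁻⁵ / (1.26×10⁻⁶ × 0.0002161) = 13.0 A.

I ≈ 13.0 A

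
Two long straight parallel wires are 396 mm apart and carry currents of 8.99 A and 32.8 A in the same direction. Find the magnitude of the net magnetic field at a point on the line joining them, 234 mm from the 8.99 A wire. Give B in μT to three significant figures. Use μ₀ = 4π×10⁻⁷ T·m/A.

B ≈ 32.8 μT

Each long wire gives B = μ₀I/(2πd). Distances are d₁ = 0.234 m and d₂ = 0.162 m.
B₁ = 7.68×10⁻⁶ T, B₂ = 4.05×10⁻⁵ T.
Between parallel currents the two contributions point in opposite directions, so they subtract. B = |B₁ − B₂| = |7.68×10⁻⁶ − 4.05×10⁻⁵| = 3.28×10⁻⁵ T.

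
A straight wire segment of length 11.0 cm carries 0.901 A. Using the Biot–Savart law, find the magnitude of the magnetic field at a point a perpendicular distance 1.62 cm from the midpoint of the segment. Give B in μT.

For a finite straight segment, B = (μ₀I/4πd)(sinθ₁ + sinθ₂), where θ₁, θ₂ are the angles from the perpendicular to each end.
The perpendicular from the point meets the wire at its midpoint, so each end is L/2 = 0.055 m away along the wire.
sinθ₁ = 0.055/√(0.055²+0.0162²) = 0.9593; sinθ₂ = 0.055/√(0.055²+0.0162²) = 0.9593.
B = (4π×10⁻⁷ × 0.901) / (4π × 0.0162) × (0.9593 + 0.9593) = 1.07×10⁻⁵ T.

B ≈ 10.7 μT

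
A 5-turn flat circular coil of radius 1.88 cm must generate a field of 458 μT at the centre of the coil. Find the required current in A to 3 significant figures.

I ≈ 2.74 A

For an N-turn coil, B = Nμ₀I/(2R) with R = 0.0188 m, so I = 2RB/(Nμ₀) = 2 × 0.0188 × 4.58×10⁻⁴ / (5 × 4π×10⁻⁷) = 2.74 A.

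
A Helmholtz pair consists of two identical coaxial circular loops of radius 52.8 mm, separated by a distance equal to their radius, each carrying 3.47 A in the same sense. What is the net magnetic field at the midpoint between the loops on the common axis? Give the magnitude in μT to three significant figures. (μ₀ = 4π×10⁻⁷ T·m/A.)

Each loop contributes B = μ₀IR²/[2(R²+z²)^(3/2)] on the axis, with z measured from that loop.
Loop 1 (z = 0.0264 m): B₁ = 2.95×10⁻⁵ T. Loop 2 (z = 0.0264 m): B₂ = 2.95×10⁻⁵ T.
The fields add: B = B₁ + B₂ = 5.91×10⁻⁵ T.

B ≈ 59.1 μT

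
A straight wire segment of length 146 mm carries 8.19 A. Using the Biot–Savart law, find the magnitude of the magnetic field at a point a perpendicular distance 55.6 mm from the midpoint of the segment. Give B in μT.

B ≈ 23.4 μT

For a finite straight segment, B = (μ₀I/4πd)(sinθ₁ + sinθ₂), where θ₁, θ₂ are the angles from the perpendicular to each end.
The perpendicular from the point meets the wire at its midpoint, so each end is L/2 = 0.073 m away along the wire.
sinθ₁ = 0.073/√(0.073²+0.0556²) = 0.7955; sinθ₂ = 0.073/√(0.073²+0.0556²) = 0.7955.
B = (4π×10⁻⁷ × 8.19) / (4π × 0.0556) × (0.7955 + 0.7955) = 2.34×10⁻⁵ T.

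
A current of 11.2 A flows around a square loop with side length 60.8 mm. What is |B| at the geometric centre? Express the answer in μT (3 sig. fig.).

B ≈ 208 μT

Each side is a finite straight segment at perpendicular distance d = a/(2 tan(π/4)) = 0.0304 m from the centre, with end-angles ±π/4.
One side contributes B₁ = (μ₀I/4πd)·2 sin(π/4) = 5.21×10⁻⁵ T.
All 4 sides add in the same direction: B = 4 × 5.21×10⁻⁵ = 2.08×10⁻⁴ T.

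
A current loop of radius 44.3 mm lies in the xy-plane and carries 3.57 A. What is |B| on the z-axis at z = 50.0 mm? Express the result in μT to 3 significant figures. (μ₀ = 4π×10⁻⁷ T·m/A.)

B ≈ 14.8 μT

On the axis of a circular loop, B = μ₀IR² / [2(R²+z²)^(3/2)].
R² + z² = (0.0443)² + (0.05)² = 0.004462 m², and (R²+z²)^(3/2) = 2.98×10⁻⁴ m³.
B = (4π×10⁻⁷ × 3.57 × 0.001962) / (2 × 2.98×10⁻⁴) = 1.48×10⁻⁵ T.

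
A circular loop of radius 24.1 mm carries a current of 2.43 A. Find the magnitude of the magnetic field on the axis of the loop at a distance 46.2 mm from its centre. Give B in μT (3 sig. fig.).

B ≈ 6.27 μT

On the axis of a circular loop, B = μ₀IR² / [2(R²+z²)^(3/2)].
R² + z² = (0.0241)² + (0.0462)² = 0.002715 m², and (R²+z²)^(3/2) = 1.41×10⁻⁴ m³.
B = (4π×10⁻⁷ × 2.43 × 0.0005808) / (2 × 1.41×10⁻⁴) = 6.27×10⁻⁶ T.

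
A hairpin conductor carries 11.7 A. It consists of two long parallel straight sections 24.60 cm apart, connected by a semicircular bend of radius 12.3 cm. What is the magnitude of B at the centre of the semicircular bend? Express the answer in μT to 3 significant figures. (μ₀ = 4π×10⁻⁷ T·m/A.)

The semicircular arc contributes B_arc = μ₀I·π/(4πR) = μ₀I/(4R) = 2.99×10⁻⁵ T.
Each semi-infinite lead is at perpendicular distance R = 0.123 m from the centre, with the perpendicular foot at its near end, so it contributes μ₀I/(4πR); both point the same way, together 1.90×10⁻⁵ T.
Arc and leads all point the same direction: B = 2.99×10⁻⁵ + 1.90×10⁻⁵ = 4.89×10⁻⁵ T.

B ≈ 48.9 μT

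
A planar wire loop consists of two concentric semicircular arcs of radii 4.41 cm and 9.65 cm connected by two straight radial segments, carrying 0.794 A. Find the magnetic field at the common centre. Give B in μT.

The radial connectors point toward the centre, so dl × r̂ = 0 and they contribute nothing.
Each semicircle gives μ₀I/(4R): inner arc 5.66×10⁻⁶ T, outer arc 2.58×10⁻⁶ T.
The two arcs carry current in opposite angular senses, so their fields oppose: B = |5.66×10⁻⁶ − 2.58×10⁻⁶| = 3.07×10⁻⁶ T.

B ≈ 3.07 μT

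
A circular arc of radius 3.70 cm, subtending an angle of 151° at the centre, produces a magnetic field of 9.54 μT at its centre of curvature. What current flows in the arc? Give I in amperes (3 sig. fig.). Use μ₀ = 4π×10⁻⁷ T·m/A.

For a circular arc, B = μ₀Iφ/(4πR) with φ in radians; here φ = 2.635 rad.
So I = 4πRB/(μ₀φ) = 4π × 0.037 × 9.54×10⁻⁶ / (4π×10⁻⁷ × 2.635) = 1.34 A.

I ≈ 1.34 A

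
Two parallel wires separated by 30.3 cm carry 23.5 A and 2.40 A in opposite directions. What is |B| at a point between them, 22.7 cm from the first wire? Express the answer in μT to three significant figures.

Each long wire gives B = μ₀I/(2πd). Distances are d₁ = 0.227 m and d₂ = 0.076 m.
B₁ = 2.07×10⁻⁵ T, B₂ = 6.32×10⁻⁶ T.
Between antiparallel currents both contributions point the same way, so they add. B = B₁ + B₂ = 2.07×10⁻⁵ + 6.32×10⁻⁶ = 2.70×10⁻⁵ T.

B ≈ 27.0 μT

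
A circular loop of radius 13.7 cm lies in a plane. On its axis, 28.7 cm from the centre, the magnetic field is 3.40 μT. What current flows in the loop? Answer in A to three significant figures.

I ≈ 9.27 A

On the axis of a loop, B = μ₀IR²/[2(R²+z²)^(3/2)], so I = 2B(R²+z²)^(3/2)/(μ₀R²).
R² + z² = 0.01877 + 0.08237 = 0.1011 m²; raised to 3/2 gives 3.22×10⁻² m³.
I = 2 × 3.40×10⁻⁶ × 3.22×10⁻² / (1.26×10⁻⁶ × 0.01877) = 9.27 A.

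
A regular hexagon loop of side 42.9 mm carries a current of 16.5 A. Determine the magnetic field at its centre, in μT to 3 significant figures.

Each side is a finite straight segment at perpendicular distance d = a/(2 tan(π/6)) = 0.03715 m from the centre, with end-angles ±π/6.
One side contributes B₁ = (μ₀I/4πd)·2 sin(π/6) = 4.44×10⁻⁵ T.
All 6 sides add in the same direction: B = 6 × 4.44×10⁻⁵ = 2.66×10⁻⁴ T.

B ≈ 266 μT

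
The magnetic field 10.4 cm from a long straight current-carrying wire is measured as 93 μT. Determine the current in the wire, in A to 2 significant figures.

For a long straight wire B = μ₀I/(2πd), so I = 2πdB/μ₀.
I = 2π × 0.104 × 9.30×10⁻⁵ / (4π×10⁻⁷) = 48.4 A.

I ≈ 48 A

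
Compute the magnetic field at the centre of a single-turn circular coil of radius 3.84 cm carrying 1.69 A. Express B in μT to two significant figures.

B ≈ 28 μT

At the centre of a circular loop the Biot–Savart law gives B = μ₀I/(2R).
B = (4π×10⁻⁷ × 1.69) / (2 × 0.0384) = 2.77×10⁻⁵ T.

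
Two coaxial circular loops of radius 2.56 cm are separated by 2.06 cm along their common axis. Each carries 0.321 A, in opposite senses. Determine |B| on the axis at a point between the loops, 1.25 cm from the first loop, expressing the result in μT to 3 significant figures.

Each loop contributes B = μ₀IR²/[2(R²+z²)^(3/2)] on the axis, with z measured from that loop.
Loop 1 (z = 0.0125 m): B₁ = 5.72×10⁻⁶ T. Loop 2 (z = 0.0081 m): B₂ = 6.83×10⁻⁶ T.
The fields oppose: B = |B₁ − B₂| = 1.11×10⁻⁶ T.

B ≈ 1.11 μT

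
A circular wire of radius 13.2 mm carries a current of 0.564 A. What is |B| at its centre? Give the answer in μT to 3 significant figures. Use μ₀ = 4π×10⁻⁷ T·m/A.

At the centre of a circular loop the Biot–Savart law gives B = μ₀I/(2R).
B = (4π×10⁻⁷ × 0.564) / (2 × 0.0132) = 2.68×10⁻⁵ T.

B ≈ 26.8 μT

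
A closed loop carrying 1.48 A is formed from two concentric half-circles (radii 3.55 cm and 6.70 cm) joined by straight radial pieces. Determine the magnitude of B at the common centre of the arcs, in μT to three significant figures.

B ≈ 6.16 μT

The radial connectors point toward the centre, so dl × r̂ = 0 and they contribute nothing.
Each semicircle gives μ₀I/(4R): inner arc 1.31×10⁻⁵ T, outer arc 6.94×10⁻⁶ T.
The two arcs carry current in opposite angular senses, so their fields oppose: B = |1.31×10⁻⁵ − 6.94×10⁻⁶| = 6.16×10⁻⁶ T.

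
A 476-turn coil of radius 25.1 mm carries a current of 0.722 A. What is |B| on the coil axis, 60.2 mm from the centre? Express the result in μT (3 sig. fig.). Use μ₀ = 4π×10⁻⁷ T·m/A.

B ≈ 490 μT

For an N-turn flat coil, B = Nμ₀IR²/[2(R²+z²)^(3/2)] with R = 0.0251 m, z = 0.0602 m.
B = 476 × 1.03×10⁻⁶ T = 4.90×10⁻⁴ T.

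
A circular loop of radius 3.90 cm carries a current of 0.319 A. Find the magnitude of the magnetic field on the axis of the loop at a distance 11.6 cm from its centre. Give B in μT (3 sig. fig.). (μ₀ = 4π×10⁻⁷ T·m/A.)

On the axis of a circular loop, B = μ₀IR² / [2(R²+z²)^(3/2)].
R² + z² = (0.039)² + (0.116)² = 0.01498 m², and (R²+z²)^(3/2) = 1.83×10⁻³ m³.
B = (4π×10⁻⁷ × 0.319 × 0.001521) / (2 × 1.83×10⁻³) = 1.66×10⁻⁷ T.

B ≈ 0.166 μT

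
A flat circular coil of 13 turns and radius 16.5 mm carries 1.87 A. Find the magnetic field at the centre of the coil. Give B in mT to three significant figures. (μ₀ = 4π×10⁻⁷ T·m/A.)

For an N-turn flat coil, B = Nμ₀I/(2R) with R = 0.0165 m.
B = 13 × 7.12×10⁻⁵ T = 9.26×10⁻⁴ T.

B ≈ 0.926 mT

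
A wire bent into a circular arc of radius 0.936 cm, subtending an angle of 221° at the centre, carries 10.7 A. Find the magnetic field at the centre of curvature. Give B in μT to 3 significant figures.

The Biot–Savart field of a circular arc at its centre is B = μ₀Iφ/(4πR), with φ = 3.857 rad.
B = (4π×10⁻⁷ × 10.7 × 3.857) / (4π × 0.00936) = 4.41×10⁻⁴ T.

B ≈ 441 μT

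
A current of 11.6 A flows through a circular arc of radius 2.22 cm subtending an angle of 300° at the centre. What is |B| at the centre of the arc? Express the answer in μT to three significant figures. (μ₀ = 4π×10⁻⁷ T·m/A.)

The Biot–Savart field of a circular arc at its centre is B = μ₀Iφ/(4πR), with φ = 5.236 rad.
B = (4π×10⁻⁷ × 11.6 × 5.236) / (4π × 0.0222) = 2.74×10⁻⁴ T.

B ≈ 274 μT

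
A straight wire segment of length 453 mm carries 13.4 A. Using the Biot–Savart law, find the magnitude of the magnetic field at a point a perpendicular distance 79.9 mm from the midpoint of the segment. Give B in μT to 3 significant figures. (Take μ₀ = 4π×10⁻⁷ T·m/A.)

B ≈ 31.6 μT

For a finite straight segment, B = (μ₀I/4πd)(sinθ₁ + sinθ₂), where θ₁, θ₂ are the angles from the perpendicular to each end.
The perpendicular from the point meets the wire at its midpoint, so each end is L/2 = 0.2265 m away along the wire.
sinθ₁ = 0.2265/√(0.2265²+0.0799²) = 0.9430; sinθ₂ = 0.2265/√(0.2265²+0.0799²) = 0.9430.
B = (4π×10⁻⁷ × 13.4) / (4π × 0.0799) × (0.9430 + 0.9430) = 3.16×10⁻⁵ T.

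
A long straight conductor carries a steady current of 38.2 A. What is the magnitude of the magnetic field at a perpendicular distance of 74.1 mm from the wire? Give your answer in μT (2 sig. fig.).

B ≈ 100 μT

For an infinitely long straight wire, B = μ₀I/(2πd).
B = (4π×10⁻⁷ × 38.2) / (2π × 0.0741) = 1.03×10⁻⁴ T.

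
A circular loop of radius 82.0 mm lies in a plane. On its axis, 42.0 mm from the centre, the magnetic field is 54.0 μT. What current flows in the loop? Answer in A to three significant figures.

On the axis of a loop, B = μ₀IR²/[2(R²+z²)^(3/2)], so I = 2B(R²+z²)^(3/2)/(μ₀R²).
R² + z² = 0.006724 + 0.001764 = 0.008488 m²; raised to 3/2 gives 7.82×10⁻⁴ m³.
I = 2 × 5.40×10⁻⁵ × 7.82×10⁻⁴ / (1.26×10⁻⁶ × 0.006724) = 10.0 A.

I ≈ 10.0 A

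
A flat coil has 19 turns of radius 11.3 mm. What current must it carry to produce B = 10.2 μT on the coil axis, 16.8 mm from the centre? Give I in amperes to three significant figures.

For an N-turn coil, B = Nμ₀IR²/[2(R²+z²)^(3/2)] with R = 0.0113 m, z = 0.0168 m, so I = 2B(R²+z²)^(3/2)/(Nμ₀R²) = 2 × 1.02×10⁻⁵ × 8.30×10⁻⁶ / (19 × 4π×10⁻⁷ × 0.0001277) = 5.55×10⁻² A.

I ≈ 0.0555 A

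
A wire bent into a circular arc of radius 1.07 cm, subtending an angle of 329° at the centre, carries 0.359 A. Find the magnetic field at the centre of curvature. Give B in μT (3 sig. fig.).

B ≈ 19.3 μT

The Biot–Savart field of a circular arc at its centre is B = μ₀Iφ/(4πR), with φ = 5.742 rad.
B = (4π×10⁻⁷ × 0.359 × 5.742) / (4π × 0.0107) = 1.93×10⁻⁵ T.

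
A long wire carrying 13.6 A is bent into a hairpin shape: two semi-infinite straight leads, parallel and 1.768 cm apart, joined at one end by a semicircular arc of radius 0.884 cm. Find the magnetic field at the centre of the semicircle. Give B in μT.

B ≈ 791 μT

The semicircular arc contributes B_arc = μ₀I·π/(4πR) = μ₀I/(4R) = 4.83×10⁻⁴ T.
Each semi-infinite lead is at perpendicular distance R = 0.00884 m from the centre, with the perpendicular foot at its near end, so it contributes μ₀I/(4πR); both point the same way, together 3.08×10⁻⁴ T.
Arc and leads all point the same direction: B = 4.83×10⁻⁴ + 3.08×10⁻⁴ = 7.91×10⁻⁴ T.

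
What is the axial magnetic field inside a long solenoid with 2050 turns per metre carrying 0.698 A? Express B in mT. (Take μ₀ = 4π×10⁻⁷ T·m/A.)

Inside a long solenoid, B = μ₀nI with n = 2050 turns/m.
B = 4π×10⁻⁷ × 2050 × 0.698 = 1.80×10⁻³ T.

B ≈ 1.80 mT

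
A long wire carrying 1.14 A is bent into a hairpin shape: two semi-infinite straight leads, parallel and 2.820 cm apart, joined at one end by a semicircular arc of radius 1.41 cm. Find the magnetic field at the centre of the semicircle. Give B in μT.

B ≈ 41.6 μT

The semicircular arc contributes B_arc = μ₀I·π/(4πR) = μ₀I/(4R) = 2.54×10⁻⁵ T.
Each semi-infinite lead is at perpendicular distance R = 0.0141 m from the centre, with the perpendicular foot at its near end, so it contributes μ₀I/(4πR); both point the same way, together 1.62×10⁻⁵ T.
Arc and leads all point the same direction: B = 2.54×10⁻⁵ + 1.62×10⁻⁵ = 4.16×10⁻⁵ T.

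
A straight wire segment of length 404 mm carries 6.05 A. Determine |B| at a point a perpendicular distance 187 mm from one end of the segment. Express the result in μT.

B ≈ 2.94 μT

For a finite straight segment, B = (μ₀I/4πd)(sinθ₁ + sinθ₂), where θ₁, θ₂ are the angles from the perpendicular to each end.
The perpendicular foot is at one end, so the two end-offsets along the wire are 0 and L = 0.404 m.
sinθ₁ = 0/√(0²+0.187²) = 0.0000; sinθ₂ = 0.404/√(0.404²+0.187²) = 0.9075.
B = (4π×10⁻⁷ × 6.05) / (4π × 0.187) × (0.0000 + 0.9075) = 2.94×10⁻⁶ T.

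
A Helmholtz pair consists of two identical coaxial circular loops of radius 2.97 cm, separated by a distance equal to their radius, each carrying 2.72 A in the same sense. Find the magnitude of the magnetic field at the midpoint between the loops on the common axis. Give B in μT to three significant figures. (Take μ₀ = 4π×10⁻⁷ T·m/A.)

B ≈ 82.3 μT

Each loop contributes B = μ₀IR²/[2(R²+z²)^(3/2)] on the axis, with z measured from that loop.
Loop 1 (z = 0.01485 m): B₁ = 4.12×10⁻⁵ T. Loop 2 (z = 0.01485 m): B₂ = 4.12×10⁻⁵ T.
The fields add: B = B₁ + B₂ = 8.23×10⁻⁵ T.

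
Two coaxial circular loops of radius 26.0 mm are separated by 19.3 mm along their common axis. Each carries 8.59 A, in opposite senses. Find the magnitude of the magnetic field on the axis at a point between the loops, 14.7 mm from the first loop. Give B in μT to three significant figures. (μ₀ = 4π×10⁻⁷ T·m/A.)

B ≈ 61.3 μT

Each loop contributes B = μ₀IR²/[2(R²+z²)^(3/2)] on the axis, with z measured from that loop.
Loop 1 (z = 0.0147 m): B₁ = 1.37×10⁻⁴ T. Loop 2 (z = 0.0046 m): B₂ = 1.98×10⁻⁴ T.
The fields oppose: B = |B₁ − B₂| = 6.13×10⁻⁵ T.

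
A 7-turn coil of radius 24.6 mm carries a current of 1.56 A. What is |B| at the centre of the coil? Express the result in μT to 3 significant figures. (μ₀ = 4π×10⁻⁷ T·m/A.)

For an N-turn flat coil, B = Nμ₀I/(2R) with R = 0.0246 m.
B = 7 × 3.98×10⁻⁵ T = 2.79×10⁻⁴ T.

B ≈ 279 μT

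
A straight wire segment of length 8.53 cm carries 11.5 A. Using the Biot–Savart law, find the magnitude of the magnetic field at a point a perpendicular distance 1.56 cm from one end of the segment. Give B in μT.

For a finite straight segment, B = (μ₀I/4πd)(sinθ₁ + sinθ₂), where θ₁, θ₂ are the angles from the perpendicular to each end.
The perpendicular foot is at one end, so the two end-offsets along the wire are 0 and L = 0.0853 m.
sinθ₁ = 0/√(0²+0.0156²) = 0.0000; sinθ₂ = 0.0853/√(0.0853²+0.0156²) = 0.9837.
B = (4π×10⁻⁷ × 11.5) / (4π × 0.0156) × (0.0000 + 0.9837) = 7.25×10⁻⁵ T.

B ≈ 72.5 μT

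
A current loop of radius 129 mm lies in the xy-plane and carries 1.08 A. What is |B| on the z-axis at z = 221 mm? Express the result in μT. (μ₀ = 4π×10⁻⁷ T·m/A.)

B ≈ 0.674 μT

On the axis of a circular loop, B = μ₀IR² / [2(R²+z²)^(3/2)].
R² + z² = (0.129)² + (0.221)² = 0.06548 m², and (R²+z²)^(3/2) = 1.68×10⁻² m³.
B = (4π×10⁻⁷ × 1.08 × 0.01664) / (2 × 1.68×10⁻²) = 6.74×10⁻⁷ T.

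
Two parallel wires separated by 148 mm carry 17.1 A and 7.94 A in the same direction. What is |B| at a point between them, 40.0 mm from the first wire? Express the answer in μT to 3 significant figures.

Each long wire gives B = μ₀I/(2πd). Distances are d₁ = 0.04 m and d₂ = 0.108 m.
B₁ = 8.55×10⁻⁵ T, B₂ = 1.47×10⁻⁵ T.
Between parallel currents the two contributions point in opposite directions, so they subtract. B = |B₁ − B₂| = |8.55×10⁻⁵ − 1.47×10⁻⁵| = 7.08×10⁻⁵ T.

B ≈ 70.8 μT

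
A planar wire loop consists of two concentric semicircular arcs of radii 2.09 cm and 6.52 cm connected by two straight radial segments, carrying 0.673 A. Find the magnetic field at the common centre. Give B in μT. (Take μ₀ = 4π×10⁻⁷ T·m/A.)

The radial connectors point toward the centre, so dl × r̂ = 0 and they contribute nothing.
Each semicircle gives μ₀I/(4R): inner arc 1.01×10⁻⁵ T, outer arc 3.24×10⁻⁶ T.
The two arcs carry current in opposite angular senses, so their fields oppose: B = |1.01×10⁻⁵ − 3.24×10⁻⁶| = 6.87×10⁻⁶ T.

B ≈ 6.87 μT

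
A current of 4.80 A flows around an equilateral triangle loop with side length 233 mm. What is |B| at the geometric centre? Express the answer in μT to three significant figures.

Each side is a finite straight segment at perpendicular distance d = a/(2 tan(π/3)) = 0.06726 m from the centre, with end-angles ±π/3.
One side contributes B₁ = (μ₀I/4πd)·2 sin(π/3) = 1.24×10⁻⁵ T.
All 3 sides add in the same direction: B = 3 × 1.24×10⁻⁵ = 3.71×10⁻⁵ T.

B ≈ 37.1 μT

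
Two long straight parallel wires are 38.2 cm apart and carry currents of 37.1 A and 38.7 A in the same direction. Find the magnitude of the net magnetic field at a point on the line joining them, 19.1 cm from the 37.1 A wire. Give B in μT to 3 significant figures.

B ≈ 1.68 μT

Each long wire gives B = μ₀I/(2πd). Distances are d₁ = 0.191 m and d₂ = 0.191 m.
B₁ = 3.88×10⁻⁵ T, B₂ = 4.05×10⁻⁵ T.
Between parallel currents the two contributions point in opposite directions, so they subtract. B = |B₁ − B₂| = |3.88×10⁻⁵ − 4.05×10⁻⁵| = 1.68×10⁻⁶ T.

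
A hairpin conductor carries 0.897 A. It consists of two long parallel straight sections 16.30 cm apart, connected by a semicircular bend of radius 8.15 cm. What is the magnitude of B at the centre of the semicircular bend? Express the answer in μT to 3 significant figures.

B ≈ 5.66 μT

The semicircular arc contributes B_arc = μ₀I·π/(4πR) = μ₀I/(4R) = 3.46×10⁻⁶ T.
Each semi-infinite lead is at perpendicular distance R = 0.0815 m from the centre, with the perpendicular foot at its near end, so it contributes μ₀I/(4πR); both point the same way, together 2.20×10⁻⁶ T.
Arc and leads all point the same direction: B = 3.46×10⁻⁶ + 2.20×10⁻⁶ = 5.66×10⁻⁶ T.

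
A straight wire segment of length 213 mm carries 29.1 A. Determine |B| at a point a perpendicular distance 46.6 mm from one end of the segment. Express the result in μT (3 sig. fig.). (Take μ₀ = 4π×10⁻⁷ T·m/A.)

For a finite straight segment, B = (μ₀I/4πd)(sinθ₁ + sinθ₂), where θ₁, θ₂ are the angles from the perpendicular to each end.
The perpendicular foot is at one end, so the two end-offsets along the wire are 0 and L = 0.213 m.
sinθ₁ = 0/√(0²+0.0466²) = 0.0000; sinθ₂ = 0.213/√(0.213²+0.0466²) = 0.9769.
B = (4π×10⁻⁷ × 29.1) / (4π × 0.0466) × (0.0000 + 0.9769) = 6.10×10⁻⁵ T.

B ≈ 61.0 μT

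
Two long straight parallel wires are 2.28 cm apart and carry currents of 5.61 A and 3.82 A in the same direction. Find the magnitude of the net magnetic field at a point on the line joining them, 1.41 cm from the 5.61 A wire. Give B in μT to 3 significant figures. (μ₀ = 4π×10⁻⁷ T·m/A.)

Each long wire gives B = μ₀I/(2πd). Distances are d₁ = 0.0141 m and d₂ = 0.0087 m.
B₁ = 7.96×10⁻⁵ T, B₂ = 8.78×10⁻⁵ T.
Between parallel currents the two contributions point in opposite directions, so they subtract. B = |B₁ − B₂| = |7.96×10⁻⁵ − 8.78×10⁻⁵| = 8.24×10⁻⁶ T.

B ≈ 8.24 μT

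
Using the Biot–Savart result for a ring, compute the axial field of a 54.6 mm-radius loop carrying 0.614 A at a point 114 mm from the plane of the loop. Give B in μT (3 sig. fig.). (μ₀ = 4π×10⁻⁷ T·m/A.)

B ≈ 0.569 μT

On the axis of a circular loop, B = μ₀IR² / [2(R²+z²)^(3/2)].
R² + z² = (0.0546)² + (0.114)² = 0.01598 m², and (R²+z²)^(3/2) = 2.02×10⁻³ m³.
B = (4π×10⁻⁷ × 0.614 × 0.002981) / (2 × 2.02×10⁻³) = 5.69×10⁻⁷ T.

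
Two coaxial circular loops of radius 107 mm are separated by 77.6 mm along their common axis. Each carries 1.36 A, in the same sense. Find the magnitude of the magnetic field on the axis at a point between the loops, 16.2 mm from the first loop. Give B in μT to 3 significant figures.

B ≈ 12.9 μT

Each loop contributes B = μ₀IR²/[2(R²+z²)^(3/2)] on the axis, with z measured from that loop.
Loop 1 (z = 0.0162 m): B₁ = 7.72×10⁻⁶ T. Loop 2 (z = 0.0614 m): B₂ = 5.21×10⁻⁶ T.
The fields add: B = B₁ + B₂ = 1.29×10⁻⁵ T.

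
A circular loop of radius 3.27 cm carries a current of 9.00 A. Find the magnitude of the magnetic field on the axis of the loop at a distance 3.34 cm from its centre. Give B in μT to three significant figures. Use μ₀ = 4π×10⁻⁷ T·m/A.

On the axis of a circular loop, B = μ₀IR² / [2(R²+z²)^(3/2)].
R² + z² = (0.0327)² + (0.0334)² = 0.002185 m², and (R²+z²)^(3/2) = 1.02×10⁻⁴ m³.
B = (4π×10⁻⁷ × 9.00 × 0.001069) / (2 × 1.02×10⁻⁴) = 5.92×10⁻⁵ T.

B ≈ 59.2 μT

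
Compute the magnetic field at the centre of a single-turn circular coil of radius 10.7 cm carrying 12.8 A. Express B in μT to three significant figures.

At the centre of a circular loop the Biot–Savart law gives B = μ₀I/(2R).
B = (4π×10⁻⁷ × 12.8) / (2 × 0.107) = 7.52×10⁻⁵ T.

B ≈ 75.2 μT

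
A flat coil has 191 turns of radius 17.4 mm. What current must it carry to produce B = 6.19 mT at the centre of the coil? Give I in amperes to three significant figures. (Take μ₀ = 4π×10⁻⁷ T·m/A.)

I ≈ 0.897 A

For an N-turn coil, B = Nμ₀I/(2R) with R = 0.0174 m, so I = 2RB/(Nμ₀) = 2 × 0.0174 × 6.19×10⁻³ / (191 × 4π×10⁻⁷) = 0.897 A.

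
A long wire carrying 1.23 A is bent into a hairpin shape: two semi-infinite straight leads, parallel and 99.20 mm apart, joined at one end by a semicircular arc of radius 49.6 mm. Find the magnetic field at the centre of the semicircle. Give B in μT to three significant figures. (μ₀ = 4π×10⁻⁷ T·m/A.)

B ≈ 12.8 μT

The semicircular arc contributes B_arc = μ₀I·π/(4πR) = μ₀I/(4R) = 7.79×10⁻⁶ T.
Each semi-infinite lead is at perpendicular distance R = 0.0496 m from the centre, with the perpendicular foot at its near end, so it contributes μ₀I/(4πR); both point the same way, together 4.96×10⁻⁶ T.
Arc and leads all point the same direction: B = 7.79×10⁻⁶ + 4.96×10⁻⁶ = 1.28×10⁻⁵ T.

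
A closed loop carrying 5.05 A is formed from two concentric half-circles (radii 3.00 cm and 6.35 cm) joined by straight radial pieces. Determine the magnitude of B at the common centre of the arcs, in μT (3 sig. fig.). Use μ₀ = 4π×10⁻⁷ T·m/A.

B ≈ 27.9 μT

The radial connectors point toward the centre, so dl × r̂ = 0 and they contribute nothing.
Each semicircle gives μ₀I/(4R): inner arc 5.29×10⁻⁵ T, outer arc 2.50×10⁻⁵ T.
The two arcs carry current in opposite angular senses, so their fields oppose: B = |5.29×10⁻⁵ − 2.50×10⁻⁵| = 2.79×10⁻⁵ T.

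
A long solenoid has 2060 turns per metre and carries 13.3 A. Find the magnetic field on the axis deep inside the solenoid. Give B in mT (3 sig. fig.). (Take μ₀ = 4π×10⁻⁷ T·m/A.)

Inside a long solenoid, B = μ₀nI with n = 2060 turns/m.
B = 4π×10⁻⁷ × 2060 × 13.3 = 3.44×10⁻² T.

B ≈ 34.4 mT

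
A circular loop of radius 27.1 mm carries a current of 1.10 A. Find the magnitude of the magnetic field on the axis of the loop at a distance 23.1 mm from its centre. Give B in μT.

On the axis of a circular loop, B = μ₀IR² / [2(R²+z²)^(3/2)].
R² + z² = (0.0271)² + (0.0231)² = 0.001268 m², and (R²+z²)^(3/2) = 4.52×10⁻⁵ m³.
B = (4π×10⁻⁷ × 1.10 × 0.0007344) / (2 × 4.52×10⁻⁵) = 1.12×10⁻⁵ T.

B ≈ 11.2 μT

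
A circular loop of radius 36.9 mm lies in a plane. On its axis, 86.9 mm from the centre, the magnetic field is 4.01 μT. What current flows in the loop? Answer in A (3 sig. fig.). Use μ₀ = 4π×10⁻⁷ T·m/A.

On the axis of a loop, B = μ₀IR²/[2(R²+z²)^(3/2)], so I = 2B(R²+z²)^(3/2)/(μ₀R²).
R² + z² = 0.001362 + 0.007552 = 0.008913 m²; raised to 3/2 gives 8.41×10⁻⁴ m³.
I = 2 × 4.01×10⁻⁶ × 8.41×10⁻⁴ / (1.26×10⁻⁶ × 0.001362) = 3.94 A.

I ≈ 3.94 A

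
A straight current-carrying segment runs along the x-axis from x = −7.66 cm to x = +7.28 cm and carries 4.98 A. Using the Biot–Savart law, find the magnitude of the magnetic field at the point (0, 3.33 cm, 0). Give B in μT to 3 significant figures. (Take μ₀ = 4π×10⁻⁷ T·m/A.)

B ≈ 27.3 μT

For a finite straight segment, B = (μ₀I/4πd)(sinθ₁ + sinθ₂), where θ₁, θ₂ are the angles from the perpendicular to each end.
The perpendicular distance is d = 0.0333 m; the end-offsets along the wire are a = 0.0766 m and b = 0.0728 m.
sinθ₁ = 0.0766/√(0.0766²+0.0333²) = 0.9171; sinθ₂ = 0.0728/√(0.0728²+0.0333²) = 0.9094.
B = (4π×10⁻⁷ × 4.98) / (4π × 0.0333) × (0.9171 + 0.9094) = 2.73×10⁻⁵ T.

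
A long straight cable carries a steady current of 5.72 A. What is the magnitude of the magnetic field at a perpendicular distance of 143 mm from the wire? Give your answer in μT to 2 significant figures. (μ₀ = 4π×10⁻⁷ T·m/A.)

For an infinitely long straight wire, B = μ₀I/(2πd).
B = (4π×10⁻⁷ × 5.72) / (2π × 0.143) = 8.00×10⁻⁶ T.

B ≈ 8.0 μT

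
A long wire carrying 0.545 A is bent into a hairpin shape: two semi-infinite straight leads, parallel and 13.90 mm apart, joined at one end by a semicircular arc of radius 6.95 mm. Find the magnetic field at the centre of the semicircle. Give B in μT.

B ≈ 40.3 μT

The semicircular arc contributes B_arc = μ₀I·π/(4πR) = μ₀I/(4R) = 2.46×10⁻⁵ T.
Each semi-infinite lead is at perpendicular distance R = 0.00695 m from the centre, with the perpendicular foot at its near end, so it contributes μ₀I/(4πR); both point the same way, together 1.57×10⁻⁵ T.
Arc and leads all point the same direction: B = 2.46×10⁻⁵ + 1.57×10⁻⁵ = 4.03×10⁻⁵ T.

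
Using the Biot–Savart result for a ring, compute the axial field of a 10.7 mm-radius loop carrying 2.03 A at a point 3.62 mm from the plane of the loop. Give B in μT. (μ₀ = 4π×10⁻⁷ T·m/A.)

On the axis of a circular loop, B = μ₀IR² / [2(R²+z²)^(3/2)].
R² + z² = (0.0107)² + (0.00362)² = 0.0001276 m², and (R²+z²)^(3/2) = 1.44×10⁻⁶ m³.
B = (4π×10⁻⁷ × 2.03 × 0.0001145) / (2 × 1.44×10⁻⁶) = 1.01×10⁻⁴ T.

B ≈ 101 μT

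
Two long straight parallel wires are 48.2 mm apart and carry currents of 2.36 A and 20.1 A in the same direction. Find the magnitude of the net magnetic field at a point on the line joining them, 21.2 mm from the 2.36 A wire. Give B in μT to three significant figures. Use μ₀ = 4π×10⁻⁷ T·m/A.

B ≈ 127 μT

Each long wire gives B = μ₀I/(2πd). Distances are d₁ = 0.0212 m and d₂ = 0.027 m.
B₁ = 2.23×10⁻⁵ T, B₂ = 1.49×10⁻⁴ T.
Between parallel currents the two contributions point in opposite directions, so they subtract. B = |B₁ − B₂| = |2.23×10⁻⁵ − 1.49×10⁻⁴| = 1.27×10⁻⁴ T.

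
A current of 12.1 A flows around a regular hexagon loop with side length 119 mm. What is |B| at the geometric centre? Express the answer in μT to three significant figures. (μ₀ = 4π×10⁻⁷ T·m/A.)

Each side is a finite straight segment at perpendicular distance d = a/(2 tan(π/6)) = 0.1031 m from the centre, with end-angles ±π/6.
One side contributes B₁ = (μ₀I/4πd)·2 sin(π/6) = 1.17×10⁻⁵ T.
All 6 sides add in the same direction: B = 6 × 1.17×10⁻⁵ = 7.04×10⁻⁵ T.

B ≈ 70.4 μT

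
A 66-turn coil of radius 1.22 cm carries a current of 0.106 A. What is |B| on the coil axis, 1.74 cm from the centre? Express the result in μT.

For an N-turn flat coil, B = Nμ₀IR²/[2(R²+z²)^(3/2)] with R = 0.0122 m, z = 0.0174 m.
B = 66 × 1.03×10⁻⁶ T = 6.82×10⁻⁵ T.

B ≈ 68.2 μT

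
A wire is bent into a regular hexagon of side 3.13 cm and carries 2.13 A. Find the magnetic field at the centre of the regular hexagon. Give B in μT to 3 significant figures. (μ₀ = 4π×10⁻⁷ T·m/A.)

B ≈ 47.1 μT

Each side is a finite straight segment at perpendicular distance d = a/(2 tan(π/6)) = 0.02711 m from the centre, with end-angles ±π/6.
One side contributes B₁ = (μ₀I/4πd)·2 sin(π/6) = 7.86×10⁻⁶ T.
All 6 sides add in the same direction: B = 6 × 7.86×10⁻⁶ = 4.71×10⁻⁵ T.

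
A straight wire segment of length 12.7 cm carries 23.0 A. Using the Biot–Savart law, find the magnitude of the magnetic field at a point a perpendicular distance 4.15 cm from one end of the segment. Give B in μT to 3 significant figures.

For a finite straight segment, B = (μ₀I/4πd)(sinθ₁ + sinθ₂), where θ₁, θ₂ are the angles from the perpendicular to each end.
The perpendicular foot is at one end, so the two end-offsets along the wire are 0 and L = 0.127 m.
sinθ₁ = 0/√(0²+0.0415²) = 0.0000; sinθ₂ = 0.127/√(0.127²+0.0415²) = 0.9505.
B = (4π×10⁻⁷ × 23.0) / (4π × 0.0415) × (0.0000 + 0.9505) = 5.27×10⁻⁵ T.

B ≈ 52.7 μT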